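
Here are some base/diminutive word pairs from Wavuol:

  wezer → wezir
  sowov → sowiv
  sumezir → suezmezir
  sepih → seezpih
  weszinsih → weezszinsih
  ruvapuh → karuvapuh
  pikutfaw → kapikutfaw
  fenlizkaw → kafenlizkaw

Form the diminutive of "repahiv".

reezpahiv

wezer and sumezir both end in -r yet inflect differently (wezir, suezmezir), so the final letter is not what conditions the rule; the last vowel is.
"repahiv" has last vowel 'i'. The stems whose last vowel is 'i' (sumezir → suezmezir, sepih → seezpih, weszinsih → weezszinsih) insert -ez- after the first vowel.
So repahiv → reezpahiv.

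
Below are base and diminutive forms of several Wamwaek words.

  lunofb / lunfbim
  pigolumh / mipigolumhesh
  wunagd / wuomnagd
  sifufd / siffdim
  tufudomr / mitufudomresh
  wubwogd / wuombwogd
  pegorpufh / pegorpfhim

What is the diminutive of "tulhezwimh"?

mitulhezwimhesh

wubwogd and sifufd both end in -d yet inflect differently (wuombwogd, siffdim), so the final letter is not what conditions the rule; the second-to-last letter is.
"tulhezwimh" has second-to-last letter 'm'. The stems whose second-to-last letter is 'm' (tufudomr → mitufudomresh, pigolumh → mipigolumhesh) add mi- … -esh around the stem.
The other patterns: stems whose second-to-last letter is 'g' insert -om- after the first vowel; stems whose second-to-last letter is 'f' delete the last vowel and add -im.
So tulhezwimh → mitulhezwimhesh.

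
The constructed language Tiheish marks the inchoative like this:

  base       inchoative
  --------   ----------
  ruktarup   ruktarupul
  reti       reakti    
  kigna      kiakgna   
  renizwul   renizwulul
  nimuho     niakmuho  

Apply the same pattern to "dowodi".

doakwodi

"dowodi" ends in a vowel. The stems ending in a vowel (nimuho → niakmuho, kigna → kiakgna, reti → reakti) insert -ak- after the first vowel.
The other pattern: stems ending in a consonant add -ul.
So dowodi → doakwodi.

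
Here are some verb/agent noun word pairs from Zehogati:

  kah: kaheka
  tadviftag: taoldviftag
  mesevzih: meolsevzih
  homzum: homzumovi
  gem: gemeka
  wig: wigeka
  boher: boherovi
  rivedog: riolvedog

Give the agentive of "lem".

gem and homzum both end in -m yet inflect differently (gemeka, homzumovi), so the final letter is not what conditions the rule; the number of vowels is.
"lem" has 1 vowel. The stems with 1 vowel (wig → wigeka, kah → kaheka, gem → gemeka) add -eka.
The other patterns: stems with 2 vowels add -ovi; stems with 3 vowels insert -ol- after the first vowel.
So lem → lemeka.

lemeka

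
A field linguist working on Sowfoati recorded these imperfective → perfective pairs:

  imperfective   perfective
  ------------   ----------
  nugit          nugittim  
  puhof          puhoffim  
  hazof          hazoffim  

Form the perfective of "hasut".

Every pair shown (nugit → nugittim, puhof → puhoffim, hazof → hazoffim) follows the same rule: double the final consonant and add -im.
So hasut → hasuttim.

hasuttim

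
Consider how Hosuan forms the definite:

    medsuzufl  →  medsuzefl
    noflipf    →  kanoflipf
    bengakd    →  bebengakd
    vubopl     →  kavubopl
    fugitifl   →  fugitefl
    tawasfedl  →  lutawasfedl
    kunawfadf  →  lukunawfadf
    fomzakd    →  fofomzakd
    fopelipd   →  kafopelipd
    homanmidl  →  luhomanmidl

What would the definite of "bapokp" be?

babapokp

medsuzufl and homanmidl both end in -l yet inflect differently (medsuzefl, luhomanmidl), so the final letter is not what conditions the rule; the second-to-last letter is.
"bapokp" has second-to-last letter 'k'. The stems whose second-to-last letter is 'k' (bengakd → bebengakd, fomzakd → fofomzakd) repeat the first consonant+vowel as a prefix.
So bapokp → babapokp.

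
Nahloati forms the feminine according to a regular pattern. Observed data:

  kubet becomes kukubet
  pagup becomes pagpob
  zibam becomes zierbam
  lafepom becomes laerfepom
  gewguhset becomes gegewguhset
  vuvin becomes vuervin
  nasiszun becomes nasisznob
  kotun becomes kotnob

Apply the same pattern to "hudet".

huhudet

kotun and vuvin both end in -n yet inflect differently (kotnob, vuervin), so the final letter is not what conditions the rule; the last vowel is.
"hudet" has last vowel 'e'. The stems whose last vowel is 'e' (kubet → kukubet, gewguhset → gegewguhset) repeat the first consonant+vowel as a prefix.
So hudet → huhudet.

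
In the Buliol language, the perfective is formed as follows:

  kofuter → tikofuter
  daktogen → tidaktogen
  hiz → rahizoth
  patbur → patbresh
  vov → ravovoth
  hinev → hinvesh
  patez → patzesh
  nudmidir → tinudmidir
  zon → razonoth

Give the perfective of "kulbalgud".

tikulbalgud

hiz and patez both end in -z yet inflect differently (rahizoth, patzesh), so the final letter is not what conditions the rule; the number of vowels is.
"kulbalgud" has 3 vowels. The stems with 3 vowels (kofuter → tikofuter, nudmidir → tinudmidir, daktogen → tidaktogen) add the prefix ti-.
So kulbalgud → tikulbalgud.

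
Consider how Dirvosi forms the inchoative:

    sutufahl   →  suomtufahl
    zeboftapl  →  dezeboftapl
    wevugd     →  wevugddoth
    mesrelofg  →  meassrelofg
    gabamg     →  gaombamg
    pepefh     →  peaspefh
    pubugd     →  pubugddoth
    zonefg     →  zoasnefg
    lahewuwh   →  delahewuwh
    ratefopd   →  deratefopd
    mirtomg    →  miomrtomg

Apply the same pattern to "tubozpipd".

detubozpipd

pepefh and lahewuwh both end in -h yet inflect differently (peaspefh, delahewuwh), so the final letter is not what conditions the rule; the second-to-last letter is.
"tubozpipd" has second-to-last letter 'p'. The stems whose second-to-last letter is 'p' (zeboftapl → dezeboftapl, ratefopd → deratefopd) add the prefix de-.
So tubozpipd → detubozpipd.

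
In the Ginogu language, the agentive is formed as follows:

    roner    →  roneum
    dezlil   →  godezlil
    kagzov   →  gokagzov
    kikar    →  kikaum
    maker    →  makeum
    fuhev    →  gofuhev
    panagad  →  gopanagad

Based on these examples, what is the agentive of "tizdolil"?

roner and fuhev both have last vowel 'e' yet inflect differently (roneum, gofuhev), so the last vowel is not what conditions the rule; the final letter is.
"tizdolil" ends in -l. The one such stem in the data (dezlil → godezlil) adds the prefix go-, so the same rule applies.
So tizdolil → gotizdolil.

gotizdolil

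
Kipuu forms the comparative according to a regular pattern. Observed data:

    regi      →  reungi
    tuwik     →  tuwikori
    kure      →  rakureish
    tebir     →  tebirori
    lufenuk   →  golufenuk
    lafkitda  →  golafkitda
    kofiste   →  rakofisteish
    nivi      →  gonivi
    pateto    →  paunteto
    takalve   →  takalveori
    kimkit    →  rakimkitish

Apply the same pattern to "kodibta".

rakodibtaish

kofiste and takalve both end in -e yet inflect differently (rakofisteish, takalveori), so the final letter is not what conditions the rule; the first letter is.
"kodibta" begins with k-. The stems beginning with k- (kofiste → rakofisteish, kure → rakureish, kimkit → rakimkitish) add ra- … -ish around the stem.
The other patterns: stems beginning with l- or n- add the prefix go-; stems beginning with t- add -ori; stems beginning with p- or r- insert -un- after the first vowel.
So kodibta → rakodibtaish.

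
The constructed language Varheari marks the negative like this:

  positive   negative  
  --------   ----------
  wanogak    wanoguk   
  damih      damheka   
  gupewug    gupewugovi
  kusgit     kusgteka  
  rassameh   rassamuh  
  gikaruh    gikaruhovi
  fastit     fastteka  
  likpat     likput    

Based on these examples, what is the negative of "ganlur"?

ganlurovi

damih and gikaruh both end in -h yet inflect differently (damheka, gikaruhovi), so the final letter is not what conditions the rule; the last vowel is.
"ganlur" has last vowel 'u'. The stems whose last vowel is 'u' (gupewug → gupewugovi, gikaruh → gikaruhovi) add -ovi.
The other patterns: stems whose last vowel is 'i' delete the last vowel and add -eka; stems whose last vowel is 'a' or 'e' change the last vowel to 'u'.
So ganlur → ganlurovi.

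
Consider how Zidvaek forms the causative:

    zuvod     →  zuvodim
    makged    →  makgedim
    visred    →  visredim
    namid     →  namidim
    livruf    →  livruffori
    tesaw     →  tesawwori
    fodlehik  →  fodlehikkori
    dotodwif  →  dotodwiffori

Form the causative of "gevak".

gevakkori

namid and fodlehik both have last vowel 'i' yet inflect differently (namidim, fodlehikkori), so the last vowel is not what conditions the rule; the final letter is.
"gevak" ends in -k. The one such stem in the data (fodlehik → fodlehikkori) doubles the final consonant and adds -ori (as do livruf, tesaw), so the same rule applies.
The other pattern: stems ending in -d add -im.
So gevak → gevakkori.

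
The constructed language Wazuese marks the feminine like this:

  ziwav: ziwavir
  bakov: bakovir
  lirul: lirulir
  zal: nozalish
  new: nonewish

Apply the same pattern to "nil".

"nil" has 1 vowel. The stems with 1 vowel (zal → nozalish, new → nonewish) add no- … -ish around the stem.
The other pattern: stems with 2 vowels add -ir.
So nil → nonilish.

nonilish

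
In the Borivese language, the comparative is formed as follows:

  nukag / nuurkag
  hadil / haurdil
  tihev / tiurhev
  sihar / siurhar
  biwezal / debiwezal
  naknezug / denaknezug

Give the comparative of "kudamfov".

dekudamfov

"kudamfov" has 3 vowels. The stems with 3 vowels (biwezal → debiwezal, naknezug → denaknezug) add the prefix de-.
So kudamfov → dekudamfov.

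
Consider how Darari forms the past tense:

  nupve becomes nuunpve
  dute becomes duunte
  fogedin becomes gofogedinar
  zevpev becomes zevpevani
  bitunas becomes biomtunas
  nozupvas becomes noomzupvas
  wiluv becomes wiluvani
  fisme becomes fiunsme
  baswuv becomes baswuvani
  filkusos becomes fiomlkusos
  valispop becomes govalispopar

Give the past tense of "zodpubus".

"zodpubus" ends in -s. The stems ending in -s (bitunas → biomtunas, filkusos → fiomlkusos, nozupvas → noomzupvas) insert -om- after the first vowel.
The other patterns: stems ending in -v add -ani; stems ending in -n or -p add go- … -ar around the stem; stems ending in -e insert -un- after the first vowel.
So zodpubus → zoomdpubus.

zoomdpubus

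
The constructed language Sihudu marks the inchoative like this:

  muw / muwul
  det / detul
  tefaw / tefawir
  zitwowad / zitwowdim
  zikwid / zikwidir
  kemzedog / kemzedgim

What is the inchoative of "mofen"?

"mofen" has 2 vowels. The stems with 2 vowels (zikwid → zikwidir, tefaw → tefawir) add -ir.
The other patterns: stems with 1 vowel add -ul; stems with 3 vowels delete the last vowel and add -im.
So mofen → mofenir.

mofenir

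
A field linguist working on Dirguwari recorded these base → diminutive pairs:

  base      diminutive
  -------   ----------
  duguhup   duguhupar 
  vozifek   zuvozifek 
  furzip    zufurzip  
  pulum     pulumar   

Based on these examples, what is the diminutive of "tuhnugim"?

zutuhnugim

duguhup and furzip both end in -p yet inflect differently (duguhupar, zufurzip), so the final letter is not what conditions the rule; the last vowel is.
"tuhnugim" has last vowel 'i'. The one such stem in the data (furzip → zufurzip) adds the prefix zu-, so the same rule applies.
The other pattern: stems whose last vowel is 'u' add -ar.
So tuhnugim → zutuhnugim.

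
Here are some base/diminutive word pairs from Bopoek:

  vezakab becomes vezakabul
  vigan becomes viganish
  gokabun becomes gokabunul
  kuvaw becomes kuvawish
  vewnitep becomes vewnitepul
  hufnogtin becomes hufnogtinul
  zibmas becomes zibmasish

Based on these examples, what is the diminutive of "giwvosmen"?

giwvosmenul

vigan and gokabun both end in -n yet inflect differently (viganish, gokabunul), so the final letter is not what conditions the rule; the number of vowels is.
"giwvosmen" has 3 vowels. The stems with 3 vowels (gokabun → gokabunul, vezakab → vezakabul, hufnogtin → hufnogtinul) add -ul.
So giwvosmen → giwvosmenul.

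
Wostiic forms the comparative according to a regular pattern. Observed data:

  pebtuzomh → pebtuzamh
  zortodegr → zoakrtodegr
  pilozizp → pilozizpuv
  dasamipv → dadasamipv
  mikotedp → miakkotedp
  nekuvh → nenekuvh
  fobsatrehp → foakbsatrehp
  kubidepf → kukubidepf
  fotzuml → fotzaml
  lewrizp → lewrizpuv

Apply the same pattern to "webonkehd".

"webonkehd" has second-to-last letter 'h'. The one such stem in the data (fobsatrehp → foakbsatrehp) inserts -ak- after the first vowel (as do mikotedp, zortodegr), so the same rule applies.
So webonkehd → weakbonkehd.

weakbonkehd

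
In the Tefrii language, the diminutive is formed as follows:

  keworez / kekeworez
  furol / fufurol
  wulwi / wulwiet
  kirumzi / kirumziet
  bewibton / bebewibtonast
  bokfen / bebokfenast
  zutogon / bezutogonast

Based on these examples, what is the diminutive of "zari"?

zariet

furol and bewibton both have last vowel 'o' yet inflect differently (fufurol, bebewibtonast), so the last vowel is not what conditions the rule; the final letter is.
"zari" ends in -i. The stems ending in -i (wulwi → wulwiet, kirumzi → kirumziet) add -et.
The other patterns: stems ending in -l or -z repeat the first consonant+vowel as a prefix; stems ending in -n add be- … -ast around the stem.
So zari → zariet.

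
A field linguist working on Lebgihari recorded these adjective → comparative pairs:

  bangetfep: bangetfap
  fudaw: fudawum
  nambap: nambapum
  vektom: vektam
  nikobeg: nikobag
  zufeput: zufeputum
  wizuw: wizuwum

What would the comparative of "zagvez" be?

nambap and bangetfep both end in -p yet inflect differently (nambapum, bangetfap), so the final letter is not what conditions the rule; the last vowel is.
"zagvez" has last vowel 'e'. The stems whose last vowel is 'e' (nikobeg → nikobag, bangetfep → bangetfap) change the last vowel to 'a'.
The other pattern: stems whose last vowel is 'a' or 'u' add -um.
So zagvez → zagvaz.

zagvaz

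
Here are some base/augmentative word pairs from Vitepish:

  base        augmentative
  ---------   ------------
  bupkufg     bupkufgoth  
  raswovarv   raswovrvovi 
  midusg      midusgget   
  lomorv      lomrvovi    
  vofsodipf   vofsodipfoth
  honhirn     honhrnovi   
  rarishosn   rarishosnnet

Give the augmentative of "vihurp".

vihrpovi

honhirn and rarishosn both end in -n yet inflect differently (honhrnovi, rarishosnnet), so the final letter is not what conditions the rule; the second-to-last letter is.
"vihurp" has second-to-last letter 'r'. The stems whose second-to-last letter is 'r' (raswovarv → raswovrvovi, lomorv → lomrvovi, honhirn → honhrnovi) delete the last vowel and add -ovi.
So vihurp → vihrpovi.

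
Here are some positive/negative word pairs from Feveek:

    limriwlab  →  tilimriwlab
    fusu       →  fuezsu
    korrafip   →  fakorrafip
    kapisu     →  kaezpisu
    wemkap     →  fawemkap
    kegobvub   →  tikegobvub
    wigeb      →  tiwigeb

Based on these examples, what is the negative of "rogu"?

roezgu

kapisu and kegobvub both have last vowel 'u' yet inflect differently (kaezpisu, tikegobvub), so the last vowel is not what conditions the rule; the final letter is.
"rogu" ends in -u. The stems ending in -u (kapisu → kaezpisu, fusu → fuezsu) insert -ez- after the first vowel.
The other patterns: stems ending in -b add the prefix ti-; stems ending in -p add the prefix fa-.
So rogu → roezgu.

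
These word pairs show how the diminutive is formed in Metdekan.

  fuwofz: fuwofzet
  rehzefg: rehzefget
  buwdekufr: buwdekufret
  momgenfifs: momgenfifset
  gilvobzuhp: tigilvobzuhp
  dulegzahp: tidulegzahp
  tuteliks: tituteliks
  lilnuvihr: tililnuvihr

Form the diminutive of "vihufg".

momgenfifs and tuteliks both end in -s yet inflect differently (momgenfifset, tituteliks), so the final letter is not what conditions the rule; the second-to-last letter is.
"vihufg" has second-to-last letter 'f'. The stems whose second-to-last letter is 'f' (fuwofz → fuwofzet, rehzefg → rehzefget, buwdekufr → buwdekufret) add -et.
So vihufg → vihufget.

vihufget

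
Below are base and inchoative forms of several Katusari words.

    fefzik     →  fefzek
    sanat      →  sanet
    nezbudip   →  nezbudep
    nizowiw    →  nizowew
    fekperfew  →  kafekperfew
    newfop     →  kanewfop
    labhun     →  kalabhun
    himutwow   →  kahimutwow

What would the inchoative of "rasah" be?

raseh

nizowiw and fekperfew both end in -w yet inflect differently (nizowew, kafekperfew), so the final letter is not what conditions the rule; the last vowel is.
"rasah" has last vowel 'a'. The one such stem in the data (sanat → sanet) changes the last vowel to 'e' (as do fefzik, nezbudip), so the same rule applies.
So rasah → raseh.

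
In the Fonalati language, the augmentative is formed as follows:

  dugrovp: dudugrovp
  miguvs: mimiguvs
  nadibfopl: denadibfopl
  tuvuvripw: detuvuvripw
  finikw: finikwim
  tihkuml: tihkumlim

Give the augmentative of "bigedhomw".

tuvuvripw and finikw both end in -w yet inflect differently (detuvuvripw, finikwim), so the final letter is not what conditions the rule; the second-to-last letter is.
"bigedhomw" has second-to-last letter 'm'. The one such stem in the data (tihkuml → tihkumlim) adds -im, so the same rule applies.
The other patterns: stems whose second-to-last letter is 'v' repeat the first consonant+vowel as a prefix; stems whose second-to-last letter is 'p' add the prefix de-.
So bigedhomw → bigedhomwim.

bigedhomwim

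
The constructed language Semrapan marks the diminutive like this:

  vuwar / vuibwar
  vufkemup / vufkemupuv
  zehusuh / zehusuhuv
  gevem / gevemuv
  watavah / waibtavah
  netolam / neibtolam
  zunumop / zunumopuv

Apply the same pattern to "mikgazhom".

mikgazhomuv

"mikgazhom" has last vowel 'o'. The one such stem in the data (zunumop → zunumopuv) adds -uv, so the same rule applies.
The other pattern: stems whose last vowel is 'a' insert -ib- after the first vowel.
So mikgazhom → mikgazhomuv.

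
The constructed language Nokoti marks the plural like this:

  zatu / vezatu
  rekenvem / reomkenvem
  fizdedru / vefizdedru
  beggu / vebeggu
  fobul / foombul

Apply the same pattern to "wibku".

vewibku

beggu and fobul both have last vowel 'u' yet inflect differently (vebeggu, foombul), so the last vowel is not what conditions the rule; the final letter is.
"wibku" ends in -u. The stems ending in -u (beggu → vebeggu, zatu → vezatu, fizdedru → vefizdedru) add the prefix ve-.
The other pattern: stems ending in -l or -m insert -om- after the first vowel.
So wibku → vewibku.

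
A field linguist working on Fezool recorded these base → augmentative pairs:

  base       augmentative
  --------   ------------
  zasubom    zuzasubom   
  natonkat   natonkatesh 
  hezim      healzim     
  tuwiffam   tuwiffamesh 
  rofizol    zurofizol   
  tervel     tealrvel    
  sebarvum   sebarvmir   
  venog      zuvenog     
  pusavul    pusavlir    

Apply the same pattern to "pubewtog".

zupubewtog

sebarvum and zasubom both end in -m yet inflect differently (sebarvmir, zuzasubom), so the final letter is not what conditions the rule; the last vowel is.
"pubewtog" has last vowel 'o'. The stems whose last vowel is 'o' (zasubom → zuzasubom, rofizol → zurofizol, venog → zuvenog) add the prefix zu-.
So pubewtog → zupubewtog.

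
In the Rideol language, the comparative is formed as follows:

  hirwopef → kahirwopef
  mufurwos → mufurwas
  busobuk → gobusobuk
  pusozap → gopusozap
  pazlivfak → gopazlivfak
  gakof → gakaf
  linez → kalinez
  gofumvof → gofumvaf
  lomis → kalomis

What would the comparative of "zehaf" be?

gozehaf

mufurwos and lomis both end in -s yet inflect differently (mufurwas, kalomis), so the final letter is not what conditions the rule; the last vowel is.
"zehaf" has last vowel 'a'. The stems whose last vowel is 'a' (pusozap → gopusozap, pazlivfak → gopazlivfak) add the prefix go-.
So zehaf → gozehaf.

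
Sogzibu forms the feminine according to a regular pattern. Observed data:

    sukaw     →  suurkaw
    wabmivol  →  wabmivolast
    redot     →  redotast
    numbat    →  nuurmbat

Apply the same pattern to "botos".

botosast

redot and numbat both end in -t yet inflect differently (redotast, nuurmbat), so the final letter is not what conditions the rule; the last vowel is.
"botos" has last vowel 'o'. The stems whose last vowel is 'o' (wabmivol → wabmivolast, redot → redotast) add -ast.
The other pattern: stems whose last vowel is 'a' insert -ur- after the first vowel.
So botos → botosast.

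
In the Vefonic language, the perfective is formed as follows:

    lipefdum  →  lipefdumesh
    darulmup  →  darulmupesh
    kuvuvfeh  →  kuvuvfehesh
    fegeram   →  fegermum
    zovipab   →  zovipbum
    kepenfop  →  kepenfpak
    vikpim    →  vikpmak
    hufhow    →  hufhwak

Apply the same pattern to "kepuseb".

lipefdum and fegeram both end in -m yet inflect differently (lipefdumesh, fegermum), so the final letter is not what conditions the rule; the last vowel is.
"kepuseb" has last vowel 'e'. The one such stem in the data (kuvuvfeh → kuvuvfehesh) adds -esh, so the same rule applies.
The other patterns: stems whose last vowel is 'a' delete the last vowel and add -um; stems whose last vowel is 'i' or 'o' delete the last vowel and add -ak.
So kepuseb → kepusebesh.

kepusebesh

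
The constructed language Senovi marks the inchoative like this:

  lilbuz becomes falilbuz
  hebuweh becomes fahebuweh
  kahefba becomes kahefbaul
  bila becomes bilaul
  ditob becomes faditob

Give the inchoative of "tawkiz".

lilbuz and bila both have 2 vowels yet inflect differently (falilbuz, bilaul), so the number of vowels is not what conditions the rule; whether the stem ends in a vowel or a consonant is.
"tawkiz" ends in a consonant. The stems ending in a consonant (lilbuz → falilbuz, hebuweh → fahebuweh, ditob → faditob) add the prefix fa-.
So tawkiz → fatawkiz.

fatawkiz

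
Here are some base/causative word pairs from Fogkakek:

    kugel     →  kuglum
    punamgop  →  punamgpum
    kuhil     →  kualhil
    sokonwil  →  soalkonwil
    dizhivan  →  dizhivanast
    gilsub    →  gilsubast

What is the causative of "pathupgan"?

pathupganast

"pathupgan" has last vowel 'a'. The one such stem in the data (dizhivan → dizhivanast) adds -ast, so the same rule applies.
So pathupgan → pathupganast.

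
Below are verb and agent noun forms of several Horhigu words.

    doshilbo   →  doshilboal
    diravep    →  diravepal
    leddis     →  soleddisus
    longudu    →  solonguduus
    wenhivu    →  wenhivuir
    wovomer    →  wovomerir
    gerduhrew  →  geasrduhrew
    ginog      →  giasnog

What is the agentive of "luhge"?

soluhgeus

longudu and wenhivu both end in -u yet inflect differently (solonguduus, wenhivuir), so the final letter is not what conditions the rule; the first letter is.
"luhge" begins with l-. The stems beginning with l- (leddis → soleddisus, longudu → solonguduus) add so- … -us around the stem.
The other patterns: stems beginning with d- add -al; stems beginning with w- add -ir; stems beginning with g- insert -as- after the first vowel.
So luhge → soluhgeus.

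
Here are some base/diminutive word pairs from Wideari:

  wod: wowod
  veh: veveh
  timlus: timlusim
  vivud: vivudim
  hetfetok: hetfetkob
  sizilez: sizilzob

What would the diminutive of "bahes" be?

bahesim

wod and vivud both end in -d yet inflect differently (wowod, vivudim), so the final letter is not what conditions the rule; the number of vowels is.
"bahes" has 2 vowels. The stems with 2 vowels (timlus → timlusim, vivud → vivudim) add -im.
So bahes → bahesim.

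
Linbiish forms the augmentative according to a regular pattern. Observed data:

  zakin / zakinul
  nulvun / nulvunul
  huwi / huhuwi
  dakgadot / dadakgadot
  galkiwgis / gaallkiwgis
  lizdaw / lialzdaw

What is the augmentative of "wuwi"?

wuwuwi

zakin and huwi both have last vowel 'i' yet inflect differently (zakinul, huhuwi), so the last vowel is not what conditions the rule; the final letter is.
"wuwi" ends in -i. The one such stem in the data (huwi → huhuwi) repeats the first consonant+vowel as a prefix (as does dakgadot), so the same rule applies.
So wuwi → wuwuwi.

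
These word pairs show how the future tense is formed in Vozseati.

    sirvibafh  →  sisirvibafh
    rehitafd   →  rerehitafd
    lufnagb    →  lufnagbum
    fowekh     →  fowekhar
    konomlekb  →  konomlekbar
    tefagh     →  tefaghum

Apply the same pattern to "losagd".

"losagd" has second-to-last letter 'g'. The stems whose second-to-last letter is 'g' (tefagh → tefaghum, lufnagb → lufnagbum) add -um.
So losagd → losagdum.

losagdum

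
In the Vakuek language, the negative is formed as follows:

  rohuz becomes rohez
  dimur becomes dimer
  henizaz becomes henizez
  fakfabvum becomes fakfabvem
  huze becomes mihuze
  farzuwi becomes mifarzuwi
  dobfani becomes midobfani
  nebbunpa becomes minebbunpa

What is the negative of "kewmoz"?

henizaz and nebbunpa both have last vowel 'a' yet inflect differently (henizez, minebbunpa), so the last vowel is not what conditions the rule; whether the stem ends in a vowel or a consonant is.
"kewmoz" ends in a consonant. The stems ending in a consonant (rohuz → rohez, dimur → dimer, henizaz → henizez) change the last vowel to 'e'.
So kewmoz → kewmez.

kewmez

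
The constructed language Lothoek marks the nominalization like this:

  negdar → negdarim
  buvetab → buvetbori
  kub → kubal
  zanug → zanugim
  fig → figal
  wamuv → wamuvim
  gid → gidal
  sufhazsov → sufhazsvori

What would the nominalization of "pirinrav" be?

pirinrvori

fig and zanug both end in -g yet inflect differently (figal, zanugim), so the final letter is not what conditions the rule; the number of vowels is.
"pirinrav" has 3 vowels. The stems with 3 vowels (buvetab → buvetbori, sufhazsov → sufhazsvori) delete the last vowel and add -ori.
So pirinrav → pirinrvori.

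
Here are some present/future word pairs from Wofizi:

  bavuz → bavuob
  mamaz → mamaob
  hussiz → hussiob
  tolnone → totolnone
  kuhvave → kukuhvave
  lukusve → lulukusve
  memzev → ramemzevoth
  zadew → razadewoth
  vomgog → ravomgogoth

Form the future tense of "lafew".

tolnone and memzev both have last vowel 'e' yet inflect differently (totolnone, ramemzevoth), so the last vowel is not what conditions the rule; the final letter is.
"lafew" ends in -w. The one such stem in the data (zadew → razadewoth) adds ra- … -oth around the stem, so the same rule applies.
The other patterns: stems ending in -z drop the final letter and add -ob; stems ending in -e repeat the first consonant+vowel as a prefix.
So lafew → ralafewoth.

ralafewoth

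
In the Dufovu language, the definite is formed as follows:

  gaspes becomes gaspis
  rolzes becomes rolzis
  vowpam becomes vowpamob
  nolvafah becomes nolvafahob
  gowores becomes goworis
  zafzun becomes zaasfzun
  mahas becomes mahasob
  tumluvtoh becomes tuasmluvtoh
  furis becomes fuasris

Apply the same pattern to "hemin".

mahas and rolzes both end in -s yet inflect differently (mahasob, rolzis), so the final letter is not what conditions the rule; the last vowel is.
"hemin" has last vowel 'i'. The one such stem in the data (furis → fuasris) inserts -as- after the first vowel (as do tumluvtoh, zafzun), so the same rule applies.
So hemin → heasmin.

heasmin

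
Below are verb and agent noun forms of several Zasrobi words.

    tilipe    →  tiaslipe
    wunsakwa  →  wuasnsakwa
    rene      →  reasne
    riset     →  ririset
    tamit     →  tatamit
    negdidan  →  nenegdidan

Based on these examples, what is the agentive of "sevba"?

tilipe and riset both have last vowel 'e' yet inflect differently (tiaslipe, ririset), so the last vowel is not what conditions the rule; whether the stem ends in a vowel or a consonant is.
"sevba" ends in a vowel. The stems ending in a vowel (tilipe → tiaslipe, wunsakwa → wuasnsakwa, rene → reasne) insert -as- after the first vowel.
The other pattern: stems ending in a consonant repeat the first consonant+vowel as a prefix.
So sevba → seasvba.

seasvba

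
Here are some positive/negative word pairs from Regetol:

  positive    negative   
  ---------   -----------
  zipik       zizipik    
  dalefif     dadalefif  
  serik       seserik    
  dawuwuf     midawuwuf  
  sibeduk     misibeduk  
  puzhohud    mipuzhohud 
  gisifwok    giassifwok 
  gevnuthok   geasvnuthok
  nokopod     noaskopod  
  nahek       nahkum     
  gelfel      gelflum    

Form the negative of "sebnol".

seasbnol

"sebnol" has last vowel 'o'. The stems whose last vowel is 'o' (gisifwok → giassifwok, gevnuthok → geasvnuthok, nokopod → noaskopod) insert -as- after the first vowel.
The other patterns: stems whose last vowel is 'i' repeat the first consonant+vowel as a prefix; stems whose last vowel is 'u' add the prefix mi-; stems whose last vowel is 'e' delete the last vowel and add -um.
So sebnol → seasbnol.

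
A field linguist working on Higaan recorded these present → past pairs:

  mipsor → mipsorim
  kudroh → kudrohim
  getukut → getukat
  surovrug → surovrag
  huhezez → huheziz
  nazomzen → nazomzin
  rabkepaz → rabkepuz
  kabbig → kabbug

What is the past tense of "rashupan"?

rashupun

huhezez and rabkepaz both end in -z yet inflect differently (huheziz, rabkepuz), so the final letter is not what conditions the rule; the last vowel is.
"rashupan" has last vowel 'a'. The one such stem in the data (rabkepaz → rabkepuz) changes the last vowel to 'u' (as does kabbig), so the same rule applies.
The other patterns: stems whose last vowel is 'o' add -im; stems whose last vowel is 'u' change the last vowel to 'a'; stems whose last vowel is 'e' change the last vowel to 'i'.
So rashupan → rashupun.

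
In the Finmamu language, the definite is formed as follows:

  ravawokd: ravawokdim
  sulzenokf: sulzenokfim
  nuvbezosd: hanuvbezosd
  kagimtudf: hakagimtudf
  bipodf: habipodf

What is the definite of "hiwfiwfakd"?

ravawokd and nuvbezosd both end in -d yet inflect differently (ravawokdim, hanuvbezosd), so the final letter is not what conditions the rule; the second-to-last letter is.
"hiwfiwfakd" has second-to-last letter 'k'. The stems whose second-to-last letter is 'k' (ravawokd → ravawokdim, sulzenokf → sulzenokfim) add -im.
So hiwfiwfakd → hiwfiwfakdim.

hiwfiwfakdim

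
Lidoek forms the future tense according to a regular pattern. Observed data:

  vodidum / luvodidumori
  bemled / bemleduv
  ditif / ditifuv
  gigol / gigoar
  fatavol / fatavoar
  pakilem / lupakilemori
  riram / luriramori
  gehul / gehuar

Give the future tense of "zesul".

gehul and vodidum both have last vowel 'u' yet inflect differently (gehuar, luvodidumori), so the last vowel is not what conditions the rule; the final letter is.
"zesul" ends in -l. The stems ending in -l (gehul → gehuar, gigol → gigoar, fatavol → fatavoar) drop the final letter and add -ar.
So zesul → zesuar.

zesuar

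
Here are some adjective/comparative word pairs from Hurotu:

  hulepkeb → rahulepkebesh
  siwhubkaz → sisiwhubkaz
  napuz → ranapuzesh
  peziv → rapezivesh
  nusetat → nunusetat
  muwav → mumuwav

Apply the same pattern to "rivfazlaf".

muwav and peziv both end in -v yet inflect differently (mumuwav, rapezivesh), so the final letter is not what conditions the rule; the last vowel is.
"rivfazlaf" has last vowel 'a'. The stems whose last vowel is 'a' (nusetat → nunusetat, muwav → mumuwav, siwhubkaz → sisiwhubkaz) repeat the first consonant+vowel as a prefix.
The other pattern: stems whose last vowel is 'e', 'i' or 'u' add ra- … -esh around the stem.
So rivfazlaf → ririvfazlaf.

ririvfazlaf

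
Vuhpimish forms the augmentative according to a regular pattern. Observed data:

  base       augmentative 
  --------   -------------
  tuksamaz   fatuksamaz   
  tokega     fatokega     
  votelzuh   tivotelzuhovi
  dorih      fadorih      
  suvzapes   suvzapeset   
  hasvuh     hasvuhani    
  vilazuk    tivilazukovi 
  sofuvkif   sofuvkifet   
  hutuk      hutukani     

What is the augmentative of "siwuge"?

"siwuge" begins with s-. The stems beginning with s- (suvzapes → suvzapeset, sofuvkif → sofuvkifet) add -et.
So siwuge → siwugeet.

siwugeet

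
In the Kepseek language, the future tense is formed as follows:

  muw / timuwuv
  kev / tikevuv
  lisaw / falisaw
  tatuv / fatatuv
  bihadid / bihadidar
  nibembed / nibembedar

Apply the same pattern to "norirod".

"norirod" has 3 vowels. The stems with 3 vowels (bihadid → bihadidar, nibembed → nibembedar) add -ar.
The other patterns: stems with 1 vowel add ti- … -uv around the stem; stems with 2 vowels add the prefix fa-.
So norirod → norirodar.

norirodar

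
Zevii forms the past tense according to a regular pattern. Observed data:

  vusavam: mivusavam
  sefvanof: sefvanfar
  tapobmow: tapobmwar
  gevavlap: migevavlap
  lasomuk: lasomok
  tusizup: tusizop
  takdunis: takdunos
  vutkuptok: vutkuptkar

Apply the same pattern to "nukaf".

minukaf

gevavlap and tusizup both end in -p yet inflect differently (migevavlap, tusizop), so the final letter is not what conditions the rule; the last vowel is.
"nukaf" has last vowel 'a'. The stems whose last vowel is 'a' (gevavlap → migevavlap, vusavam → mivusavam) add the prefix mi-.
The other patterns: stems whose last vowel is 'o' delete the last vowel and add -ar; stems whose last vowel is 'i' or 'u' change the last vowel to 'o'.
So nukaf → minukaf.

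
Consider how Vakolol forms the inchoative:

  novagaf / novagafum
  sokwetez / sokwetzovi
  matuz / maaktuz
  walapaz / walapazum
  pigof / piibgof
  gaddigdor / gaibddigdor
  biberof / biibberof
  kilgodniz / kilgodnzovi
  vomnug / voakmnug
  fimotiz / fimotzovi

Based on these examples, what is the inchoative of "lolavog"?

loiblavog

matuz and walapaz both end in -z yet inflect differently (maaktuz, walapazum), so the final letter is not what conditions the rule; the last vowel is.
"lolavog" has last vowel 'o'. The stems whose last vowel is 'o' (gaddigdor → gaibddigdor, pigof → piibgof, biberof → biibberof) insert -ib- after the first vowel.
So lolavog → loiblavog.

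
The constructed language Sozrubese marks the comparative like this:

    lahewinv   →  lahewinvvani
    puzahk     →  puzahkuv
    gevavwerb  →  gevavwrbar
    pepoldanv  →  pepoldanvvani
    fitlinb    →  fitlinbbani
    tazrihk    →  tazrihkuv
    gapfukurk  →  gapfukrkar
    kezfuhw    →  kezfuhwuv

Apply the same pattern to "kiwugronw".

gevavwerb and fitlinb both end in -b yet inflect differently (gevavwrbar, fitlinbbani), so the final letter is not what conditions the rule; the second-to-last letter is.
"kiwugronw" has second-to-last letter 'n'. The stems whose second-to-last letter is 'n' (pepoldanv → pepoldanvvani, fitlinb → fitlinbbani, lahewinv → lahewinvvani) double the final consonant and add -ani.
So kiwugronw → kiwugronwwani.

kiwugronwwani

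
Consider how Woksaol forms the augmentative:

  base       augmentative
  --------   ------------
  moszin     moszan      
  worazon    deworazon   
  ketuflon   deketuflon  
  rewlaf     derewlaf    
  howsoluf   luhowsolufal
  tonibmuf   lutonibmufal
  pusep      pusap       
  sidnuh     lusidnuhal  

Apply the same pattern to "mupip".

moszin and ketuflon both end in -n yet inflect differently (moszan, deketuflon), so the final letter is not what conditions the rule; the last vowel is.
"mupip" has last vowel 'i'. The one such stem in the data (moszin → moszan) changes the last vowel to 'a' (as does pusep), so the same rule applies.
So mupip → mupap.

mupap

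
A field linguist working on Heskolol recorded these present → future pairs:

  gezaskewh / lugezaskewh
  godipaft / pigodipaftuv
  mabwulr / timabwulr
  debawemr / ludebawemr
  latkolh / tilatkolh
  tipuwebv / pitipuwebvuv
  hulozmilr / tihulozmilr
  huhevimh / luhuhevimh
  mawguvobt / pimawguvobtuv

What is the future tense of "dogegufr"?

"dogegufr" has second-to-last letter 'f'. The one such stem in the data (godipaft → pigodipaftuv) adds pi- … -uv around the stem, so the same rule applies.
The other patterns: stems whose second-to-last letter is 'l' add the prefix ti-; stems whose second-to-last letter is 'm' or 'w' add the prefix lu-.
So dogegufr → pidogegufruv.

pidogegufruv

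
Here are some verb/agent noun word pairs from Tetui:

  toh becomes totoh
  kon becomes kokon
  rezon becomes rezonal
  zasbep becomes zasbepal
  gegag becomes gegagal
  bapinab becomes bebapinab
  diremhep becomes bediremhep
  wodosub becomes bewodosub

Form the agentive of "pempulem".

"pempulem" has 3 vowels. The stems with 3 vowels (bapinab → bebapinab, diremhep → bediremhep, wodosub → bewodosub) add the prefix be-.
So pempulem → bepempulem.

bepempulem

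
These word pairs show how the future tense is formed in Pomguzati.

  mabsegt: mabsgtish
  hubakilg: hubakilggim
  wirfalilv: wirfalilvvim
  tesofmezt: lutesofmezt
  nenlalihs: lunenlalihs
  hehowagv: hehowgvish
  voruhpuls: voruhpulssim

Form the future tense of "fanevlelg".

fanevlelggim

wirfalilv and hehowagv both end in -v yet inflect differently (wirfalilvvim, hehowgvish), so the final letter is not what conditions the rule; the second-to-last letter is.
"fanevlelg" has second-to-last letter 'l'. The stems whose second-to-last letter is 'l' (voruhpuls → voruhpulssim, wirfalilv → wirfalilvvim, hubakilg → hubakilggim) double the final consonant and add -im.
So fanevlelg → fanevlelggim.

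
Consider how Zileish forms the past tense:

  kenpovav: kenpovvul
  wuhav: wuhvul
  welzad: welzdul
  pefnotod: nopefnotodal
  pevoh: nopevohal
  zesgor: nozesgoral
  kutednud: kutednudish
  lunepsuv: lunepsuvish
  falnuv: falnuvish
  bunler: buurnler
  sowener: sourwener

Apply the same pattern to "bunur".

welzad and pefnotod both end in -d yet inflect differently (welzdul, nopefnotodal), so the final letter is not what conditions the rule; the last vowel is.
"bunur" has last vowel 'u'. The stems whose last vowel is 'u' (kutednud → kutednudish, lunepsuv → lunepsuvish, falnuv → falnuvish) add -ish.
The other patterns: stems whose last vowel is 'a' delete the last vowel and add -ul; stems whose last vowel is 'o' add no- … -al around the stem; stems whose last vowel is 'e' insert -ur- after the first vowel.
So bunur → bunurish.

bunurish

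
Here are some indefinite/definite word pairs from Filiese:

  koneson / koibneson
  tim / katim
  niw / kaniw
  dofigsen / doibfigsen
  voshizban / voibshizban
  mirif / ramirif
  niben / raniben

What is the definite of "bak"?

"bak" has 1 vowel. The stems with 1 vowel (niw → kaniw, tim → katim) add the prefix ka-.
The other patterns: stems with 2 vowels add the prefix ra-; stems with 3 vowels insert -ib- after the first vowel.
So bak → kabak.

kabak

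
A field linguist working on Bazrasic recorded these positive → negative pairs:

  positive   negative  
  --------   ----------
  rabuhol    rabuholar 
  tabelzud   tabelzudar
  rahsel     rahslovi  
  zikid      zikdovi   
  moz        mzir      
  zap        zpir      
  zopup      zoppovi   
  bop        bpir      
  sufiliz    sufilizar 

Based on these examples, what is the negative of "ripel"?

riplovi

bop and zopup both end in -p yet inflect differently (bpir, zoppovi), so the final letter is not what conditions the rule; the number of vowels is.
"ripel" has 2 vowels. The stems with 2 vowels (zikid → zikdovi, zopup → zoppovi, rahsel → rahslovi) delete the last vowel and add -ovi.
So ripel → riplovi.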